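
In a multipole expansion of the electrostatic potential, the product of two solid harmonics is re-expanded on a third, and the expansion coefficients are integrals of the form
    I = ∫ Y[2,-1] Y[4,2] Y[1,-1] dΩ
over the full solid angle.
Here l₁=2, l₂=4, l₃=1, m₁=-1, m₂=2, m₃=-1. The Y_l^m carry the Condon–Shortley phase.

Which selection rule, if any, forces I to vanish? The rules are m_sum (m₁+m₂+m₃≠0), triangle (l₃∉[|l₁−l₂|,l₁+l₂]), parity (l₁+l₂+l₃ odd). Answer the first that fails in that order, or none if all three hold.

triangle

Σmᵢ = 0  ✓
l₃∈[|l₁−l₂|,l₁+l₂]=[2,6], have l₃=1  ✗
Σlᵢ = 7 ⇒ odd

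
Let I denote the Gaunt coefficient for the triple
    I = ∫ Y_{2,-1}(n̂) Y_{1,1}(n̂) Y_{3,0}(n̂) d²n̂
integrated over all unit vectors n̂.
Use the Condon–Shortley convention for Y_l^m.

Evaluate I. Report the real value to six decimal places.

0.143048

Checks pass: Σm=0; 6 even; l₃=3∈[1,3].
(2·2+1)(2·1+1)(2·3+1) = 105
Δ: 0! 4! 2! / 7! → 1/105
sum: t=0:+1/4 = 1/4
3j²(2 1 3; 0 0 0) = Δ·Π!·Σ² = 3/35  (sign -1)
sum: t=0:+1/12 = 1/12
3j²(2 1 3; -1 1 0) = Δ·Π!·Σ² = 1/35  (sign -1)
combine: 4πI² = 105·3/35·1/35 = 9/35
take √, sign +1: I = 0.14304817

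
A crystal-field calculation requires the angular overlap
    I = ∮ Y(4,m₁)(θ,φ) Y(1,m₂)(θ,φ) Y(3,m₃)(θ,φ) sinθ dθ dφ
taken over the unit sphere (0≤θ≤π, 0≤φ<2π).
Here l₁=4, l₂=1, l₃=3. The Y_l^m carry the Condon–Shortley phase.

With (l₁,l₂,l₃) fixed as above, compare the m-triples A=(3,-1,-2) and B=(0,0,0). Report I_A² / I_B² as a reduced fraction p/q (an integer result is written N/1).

21/16

Same 4,1,3: normalisation and zero-m 3j drop out of the ratio.
A: Δ: 2! 6! 0! / 9! → 1/252; sum: t=0:+1/240 = 1/240; 3j²(4 1 3; 3 -1 -2) = Δ·Π!·Σ² = 1/12  (sign -1)
B: Δ: 2! 6! 0! / 9! → 1/252; sum: t=1:−1/36 = -1/36; 3j²(4 1 3; 0 0 0) = Δ·Π!·Σ² = 4/63  (sign +1)
I_A²/I_B² = (1/12)/(4/63) = 21/16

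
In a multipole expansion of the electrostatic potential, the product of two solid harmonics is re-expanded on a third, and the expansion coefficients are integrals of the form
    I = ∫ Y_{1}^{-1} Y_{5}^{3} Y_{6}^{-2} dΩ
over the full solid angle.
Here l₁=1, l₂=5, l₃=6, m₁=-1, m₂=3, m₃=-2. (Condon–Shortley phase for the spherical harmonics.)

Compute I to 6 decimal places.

0.100084

Checks pass: Σm=0; 12 even; l₃=6∈[4,6].
(2·1+1)(2·5+1)(2·6+1) = 429
Δ: 0! 2! 10! / 13! → 1/858
sum: t=0:+1/14400 = 1/14400
3j²(1 5 6; 0 0 0) = Δ·Π!·Σ² = 6/143  (sign +1)
sum: t=0:+1/161280 = 1/161280
3j²(1 5 6; -1 3 -2) = Δ·Π!·Σ² = 1/143  (sign +1)
combine: 4πI² = 429·6/143·1/143 = 18/143
take √, sign +1: I = 0.10008369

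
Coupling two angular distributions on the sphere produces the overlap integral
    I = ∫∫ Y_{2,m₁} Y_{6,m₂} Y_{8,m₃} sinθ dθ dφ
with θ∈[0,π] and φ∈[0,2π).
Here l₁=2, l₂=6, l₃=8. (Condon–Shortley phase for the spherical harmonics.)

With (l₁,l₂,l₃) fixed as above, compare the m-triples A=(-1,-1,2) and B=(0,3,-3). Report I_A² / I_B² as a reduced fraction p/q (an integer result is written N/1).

72/55

Shared (l₁,l₂,l₃)=(2,6,8): N and (l;000)² cancel in I_A²/I_B².
A: Δ = 0!·4!·12!/17! = 1/30940; Racah Σ t=0..0: t=0:+1/3628800 = 1/3628800; ⇒ 3j(2 6 8; -1 -1 2)² = 36/1547, sgn +1
B: Δ = 0!·4!·12!/17! = 1/30940; Racah Σ t=0..0: t=0:+1/8709120 = 1/8709120; ⇒ 3j(2 6 8; 0 3 -3)² = 55/3094, sgn -1
I_A²/I_B² = (36/1547)/(55/3094) = 72/55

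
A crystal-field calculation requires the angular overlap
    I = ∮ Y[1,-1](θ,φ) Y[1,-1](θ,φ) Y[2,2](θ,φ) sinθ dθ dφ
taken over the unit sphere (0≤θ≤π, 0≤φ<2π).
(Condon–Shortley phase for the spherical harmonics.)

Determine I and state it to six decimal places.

0.309019

Checks pass: Σm=0; 4 even; l₃=2∈[0,2].
(2·1+1)(2·1+1)(2·2+1) = 45
Δ: 0! 2! 2! / 5! → 1/30
sum: t=0:+1/1 = 1/1
3j²(1 1 2; 0 0 0) = Δ·Π!·Σ² = 2/15  (sign +1)
sum: t=0:+1/4 = 1/4
3j²(1 1 2; -1 -1 2) = Δ·Π!·Σ² = 1/5  (sign +1)
combine: 4πI² = 45·2/15·1/5 = 6/5
take √, sign +1: I = 0.30901936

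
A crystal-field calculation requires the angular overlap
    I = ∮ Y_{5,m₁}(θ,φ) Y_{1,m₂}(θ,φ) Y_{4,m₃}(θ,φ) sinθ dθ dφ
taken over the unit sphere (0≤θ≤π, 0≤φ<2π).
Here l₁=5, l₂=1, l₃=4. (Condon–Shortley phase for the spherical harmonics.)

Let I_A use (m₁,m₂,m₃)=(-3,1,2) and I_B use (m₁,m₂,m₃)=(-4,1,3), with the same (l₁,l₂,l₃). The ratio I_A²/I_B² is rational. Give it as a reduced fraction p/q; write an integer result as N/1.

7/9

l's match ⇒ only the (l;m) 3-j factors differ between A and B.
A: triangle coeff Δ(5,1,4) = 1/495; Σ_t [2,2]: t=2:+1/2880 = 1/2880; (3j)²=28/495 [(5 1 4; -3 1 2)], sign=+1
B: triangle coeff Δ(5,1,4) = 1/495; Σ_t [2,2]: t=2:+1/10080 = 1/10080; (3j)²=4/55 [(5 1 4; -4 1 3)], sign=-1
I_A²/I_B² = (28/495)/(4/55) = 7/9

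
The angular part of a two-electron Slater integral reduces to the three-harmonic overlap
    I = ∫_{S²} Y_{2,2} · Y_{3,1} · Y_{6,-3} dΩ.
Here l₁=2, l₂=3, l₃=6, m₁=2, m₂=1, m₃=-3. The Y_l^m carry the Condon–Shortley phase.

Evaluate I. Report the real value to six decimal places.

|2−3|≤6≤2+3 violated ⇒ I = 0

0.000000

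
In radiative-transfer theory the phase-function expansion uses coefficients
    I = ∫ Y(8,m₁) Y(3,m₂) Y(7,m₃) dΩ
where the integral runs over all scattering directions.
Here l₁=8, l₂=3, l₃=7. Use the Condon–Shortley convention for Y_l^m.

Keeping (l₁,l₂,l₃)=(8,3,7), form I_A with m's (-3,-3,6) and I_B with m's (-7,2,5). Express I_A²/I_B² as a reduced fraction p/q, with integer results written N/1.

l's match ⇒ only the (l;m) 3-j factors differ between A and B.
A: triangle coeff Δ(8,3,7) = 1/5290740; Σ_t [0,0]: t=0:+1/1916006400 = 1/1916006400; (3j)²=5/4522 [(8 3 7; -3 -3 6)], sign=-1
B: triangle coeff Δ(8,3,7) = 1/5290740; Σ_t [3,4]: t=3:−1/5748019200 t=4:+1/958003200 = 1/1149603840; (3j)²=125/5814 [(8 3 7; -7 2 5)], sign=+1
I_A²/I_B² = (5/4522)/(125/5814) = 9/175

9/175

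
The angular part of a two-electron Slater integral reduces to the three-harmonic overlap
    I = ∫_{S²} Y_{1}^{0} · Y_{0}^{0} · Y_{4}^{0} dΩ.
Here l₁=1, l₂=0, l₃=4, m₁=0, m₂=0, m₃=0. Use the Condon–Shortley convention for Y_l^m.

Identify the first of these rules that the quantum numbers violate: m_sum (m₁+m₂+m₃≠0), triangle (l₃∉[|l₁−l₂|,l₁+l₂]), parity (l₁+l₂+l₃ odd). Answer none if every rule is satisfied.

triangle

azimuthal sum: 0 + 0 + 0 = 0  ✓
1 ≤ 4 ≤ 1 (triangle on l)  ✗
L = 1 + 0 + 4 = 5 (odd)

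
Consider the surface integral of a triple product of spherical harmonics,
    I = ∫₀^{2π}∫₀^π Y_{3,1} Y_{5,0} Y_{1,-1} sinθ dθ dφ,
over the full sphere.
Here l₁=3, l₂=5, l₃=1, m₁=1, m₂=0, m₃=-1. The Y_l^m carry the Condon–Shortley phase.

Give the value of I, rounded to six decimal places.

triangle: need 2≤l₃≤8, have 1; I=0

0.000000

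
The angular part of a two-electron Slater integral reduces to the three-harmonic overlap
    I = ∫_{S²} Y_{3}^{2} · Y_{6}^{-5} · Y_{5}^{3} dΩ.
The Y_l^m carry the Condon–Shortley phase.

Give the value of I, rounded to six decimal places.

-0.169016

Checks pass: Σm=0; 14 even; l₃=5∈[3,9].
(2·3+1)(2·6+1)(2·5+1) = 1001
Δ: 4! 2! 8! / 15! → 1/675675
sum: t=1:−1/8640 t=2:+1/2304 t=3:−1/8640 = 7/34560
3j²(3 6 5; 0 0 0) = Δ·Π!·Σ² = 7/429  (sign -1)
sum: t=0:+1/120960 t=1:−1/483840 = 1/161280
3j²(3 6 5; 2 -5 3) = Δ·Π!·Σ² = 2/91  (sign +1)
combine: 4πI² = 1001·7/429·2/91 = 14/39
take √, sign -1: I = -0.16901560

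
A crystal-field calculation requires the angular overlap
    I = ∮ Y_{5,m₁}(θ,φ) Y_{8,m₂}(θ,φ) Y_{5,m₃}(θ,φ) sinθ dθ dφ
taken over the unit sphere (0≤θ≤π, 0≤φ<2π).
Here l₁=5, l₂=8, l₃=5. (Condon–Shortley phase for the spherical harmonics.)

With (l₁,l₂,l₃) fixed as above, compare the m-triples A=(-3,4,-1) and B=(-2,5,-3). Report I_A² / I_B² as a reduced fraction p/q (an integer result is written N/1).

Same 5,8,5: normalisation and zero-m 3j drop out of the ratio.
A: Δ: 8! 2! 8! / 19! → 1/37413090; sum: t=6:+1/4147200 t=7:−1/3628800 t=8:+1/46448640 = -1/77414400; 3j²(5 8 5; -3 4 -1) = Δ·Π!·Σ² = 3/41990  (sign -1)
B: Δ: 8! 2! 8! / 19! → 1/37413090; sum: t=5:−1/58060800 t=6:+1/7257600 t=7:−1/14515200 = 1/19353600; 3j²(5 8 5; -2 5 -3) = Δ·Π!·Σ² = 21/3230  (sign +1)
I_A²/I_B² = (3/41990)/(21/3230) = 1/91

1/91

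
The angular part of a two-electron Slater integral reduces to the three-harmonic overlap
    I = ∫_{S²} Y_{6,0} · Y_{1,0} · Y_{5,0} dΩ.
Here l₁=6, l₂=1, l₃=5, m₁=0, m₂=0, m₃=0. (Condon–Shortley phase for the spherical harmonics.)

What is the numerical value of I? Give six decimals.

0.245154

m-sum 0 ✓  L=12 even ✓  5≤5≤7 ✓
Π(2lᵢ+1) = 13×3×11 = 429
triangle coeff Δ(6,1,5) = 1/858
Σ_t [1,1]: t=1:−1/14400 = -1/14400
(3j)²=6/143 [(6 1 5; 0 0 0)], sign=+1
(m-triple is (0,0,0) — same symbol as above.)
⇒ 4πI² = 108/143
I = (+1)√(108/143/(4π)) = 0.24515397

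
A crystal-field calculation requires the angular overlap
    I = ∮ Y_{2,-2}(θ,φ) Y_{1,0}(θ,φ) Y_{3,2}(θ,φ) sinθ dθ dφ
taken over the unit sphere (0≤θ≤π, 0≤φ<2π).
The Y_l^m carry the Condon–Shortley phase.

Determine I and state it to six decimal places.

0.184674

m-sum 0 ✓  L=6 even ✓  1≤3≤3 ✓
Π(2lᵢ+1) = 5×3×7 = 105
triangle coeff Δ(2,1,3) = 1/105
Σ_t [0,0]: t=0:+1/4 = 1/4
(3j)²=3/35 [(2 1 3; 0 0 0)], sign=-1
Σ_t [0,0]: t=0:+1/24 = 1/24
(3j)²=1/21 [(2 1 3; -2 0 2)], sign=-1
⇒ 4πI² = 3/7
I = (+1)√(3/7/(4π)) = 0.18467439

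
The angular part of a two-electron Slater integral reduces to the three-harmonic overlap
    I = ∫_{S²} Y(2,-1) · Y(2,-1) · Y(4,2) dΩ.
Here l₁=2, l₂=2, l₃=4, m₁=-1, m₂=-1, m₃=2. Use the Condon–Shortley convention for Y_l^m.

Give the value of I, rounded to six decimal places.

m-sum 0 ✓  L=8 even ✓  0≤4≤4 ✓
Π(2lᵢ+1) = 5×5×9 = 225
triangle coeff Δ(2,2,4) = 1/630
Σ_t [0,0]: t=0:+1/16 = 1/16
(3j)²=2/35 [(2 2 4; 0 0 0)], sign=+1
Σ_t [0,0]: t=0:+1/36 = 1/36
(3j)²=4/63 [(2 2 4; -1 -1 2)], sign=+1
⇒ 4πI² = 40/49
I = (+1)√(40/49/(4π)) = 0.25487487

0.254875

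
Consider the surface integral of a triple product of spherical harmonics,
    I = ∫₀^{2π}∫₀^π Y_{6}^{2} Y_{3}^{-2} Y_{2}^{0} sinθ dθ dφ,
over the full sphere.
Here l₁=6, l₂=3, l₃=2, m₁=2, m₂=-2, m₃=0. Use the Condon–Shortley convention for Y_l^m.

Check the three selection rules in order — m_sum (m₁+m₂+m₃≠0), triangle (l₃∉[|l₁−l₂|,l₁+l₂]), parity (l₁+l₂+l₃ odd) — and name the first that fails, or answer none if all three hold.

triangle

Σmᵢ = 0  ✓
l₃∈[|l₁−l₂|,l₁+l₂]=[3,9], have l₃=2  ✗
Σlᵢ = 11 ⇒ odd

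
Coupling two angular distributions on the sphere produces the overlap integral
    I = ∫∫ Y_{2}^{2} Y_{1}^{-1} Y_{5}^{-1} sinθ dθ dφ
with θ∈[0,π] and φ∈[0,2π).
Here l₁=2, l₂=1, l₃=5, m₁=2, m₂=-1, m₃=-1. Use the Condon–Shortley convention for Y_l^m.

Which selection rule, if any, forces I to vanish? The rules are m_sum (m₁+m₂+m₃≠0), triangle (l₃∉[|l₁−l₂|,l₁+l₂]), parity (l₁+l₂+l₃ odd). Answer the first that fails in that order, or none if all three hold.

triangle

azimuthal sum: 2 − 1 − 1 = 0  ✓
1 ≤ 5 ≤ 3 (triangle on l)  ✗
L = 2 + 1 + 5 = 8 (even)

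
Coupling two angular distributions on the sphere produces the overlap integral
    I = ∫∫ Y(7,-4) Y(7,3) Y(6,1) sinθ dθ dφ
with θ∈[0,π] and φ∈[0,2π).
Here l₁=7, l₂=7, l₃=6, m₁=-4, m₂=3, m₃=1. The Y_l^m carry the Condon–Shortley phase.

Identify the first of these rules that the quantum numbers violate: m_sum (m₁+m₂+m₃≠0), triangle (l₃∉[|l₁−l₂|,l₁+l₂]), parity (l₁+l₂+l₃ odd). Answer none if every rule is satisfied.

none

Σmᵢ = 0  ✓
l₃∈[|l₁−l₂|,l₁+l₂]=[0,14], have l₃=6  ✓
Σlᵢ = 20 ⇒ even  ✓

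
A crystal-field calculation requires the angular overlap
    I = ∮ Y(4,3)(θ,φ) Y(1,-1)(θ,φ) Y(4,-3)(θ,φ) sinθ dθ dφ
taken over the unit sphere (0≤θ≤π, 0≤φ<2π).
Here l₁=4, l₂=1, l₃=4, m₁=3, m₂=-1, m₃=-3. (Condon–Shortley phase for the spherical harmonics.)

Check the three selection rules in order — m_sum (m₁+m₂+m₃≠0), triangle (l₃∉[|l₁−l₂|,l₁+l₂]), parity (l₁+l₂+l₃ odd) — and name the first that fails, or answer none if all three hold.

m_sum

azimuthal sum: 3 − 1 − 3 = -1  ✗
3 ≤ 4 ≤ 5 (triangle on l)
L = 4 + 1 + 4 = 9 (odd)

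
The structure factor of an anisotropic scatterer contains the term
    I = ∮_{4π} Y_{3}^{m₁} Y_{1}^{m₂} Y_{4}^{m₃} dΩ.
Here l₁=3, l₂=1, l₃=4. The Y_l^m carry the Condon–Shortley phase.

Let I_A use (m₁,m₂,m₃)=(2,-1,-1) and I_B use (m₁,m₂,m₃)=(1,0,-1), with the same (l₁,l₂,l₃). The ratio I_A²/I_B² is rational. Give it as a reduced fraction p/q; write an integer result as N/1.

Same 3,1,4: normalisation and zero-m 3j drop out of the ratio.
A: Δ: 0! 6! 2! / 9! → 1/252; sum: t=0:+1/240 = 1/240; 3j²(3 1 4; 2 -1 -1) = Δ·Π!·Σ² = 1/84  (sign -1)
B: Δ: 0! 6! 2! / 9! → 1/252; sum: t=0:+1/48 = 1/48; 3j²(3 1 4; 1 0 -1) = Δ·Π!·Σ² = 5/84  (sign -1)
I_A²/I_B² = (1/84)/(5/84) = 1/5

1/5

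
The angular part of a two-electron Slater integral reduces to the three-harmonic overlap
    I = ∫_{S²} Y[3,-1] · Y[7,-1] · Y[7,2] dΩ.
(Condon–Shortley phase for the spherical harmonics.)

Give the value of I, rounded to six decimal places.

Σlᵢ=17 odd — θ-integrand is odd under cosθ→−cosθ; I=0

0.000000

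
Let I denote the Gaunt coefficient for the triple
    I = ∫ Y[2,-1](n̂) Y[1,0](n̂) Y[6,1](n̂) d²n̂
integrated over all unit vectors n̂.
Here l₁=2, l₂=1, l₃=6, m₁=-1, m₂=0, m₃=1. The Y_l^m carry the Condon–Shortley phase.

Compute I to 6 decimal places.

triangle: need 1≤l₃≤3, have 6; I=0

0.000000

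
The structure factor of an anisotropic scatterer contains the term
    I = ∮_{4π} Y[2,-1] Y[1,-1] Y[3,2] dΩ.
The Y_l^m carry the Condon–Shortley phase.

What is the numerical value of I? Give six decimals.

Rules hold: Σm=0, L=6 even, 1≤3≤3.
N = 5·3·7 = 105
Δ = 0!·4!·2!/7! = 1/105
Racah Σ t=0..0: t=0:+1/4 = 1/4
⇒ 3j(2 1 3; 0 0 0)² = 3/35, sgn -1
Racah Σ t=0..0: t=0:+1/12 = 1/12
⇒ 3j(2 1 3; -1 -1 2)² = 2/21, sgn -1
4πI² = N·(3j₀)²·(3jₘ)² = 6/7
I = +1·√(0.857143/4π) = 0.26116903

0.261169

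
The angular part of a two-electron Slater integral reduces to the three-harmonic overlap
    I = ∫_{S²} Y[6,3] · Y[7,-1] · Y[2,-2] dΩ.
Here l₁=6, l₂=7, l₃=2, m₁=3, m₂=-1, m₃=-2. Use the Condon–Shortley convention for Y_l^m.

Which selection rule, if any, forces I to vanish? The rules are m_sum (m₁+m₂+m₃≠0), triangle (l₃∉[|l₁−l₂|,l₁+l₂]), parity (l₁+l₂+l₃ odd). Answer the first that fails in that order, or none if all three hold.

parity

azimuthal sum: 3 − 1 − 2 = 0  ✓
1 ≤ 2 ≤ 13 (triangle on l)  ✓
L = 6 + 7 + 2 = 15 (odd)  ✗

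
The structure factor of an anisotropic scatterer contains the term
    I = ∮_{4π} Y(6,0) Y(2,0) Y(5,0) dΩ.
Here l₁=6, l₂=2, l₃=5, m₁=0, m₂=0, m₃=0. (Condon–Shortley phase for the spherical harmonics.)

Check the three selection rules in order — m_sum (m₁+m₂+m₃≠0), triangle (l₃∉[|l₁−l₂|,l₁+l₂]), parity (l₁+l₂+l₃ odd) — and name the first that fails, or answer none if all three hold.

parity

azimuthal sum: 0 + 0 + 0 = 0  ✓
4 ≤ 5 ≤ 8 (triangle on l)  ✓
L = 6 + 2 + 5 = 13 (odd)  ✗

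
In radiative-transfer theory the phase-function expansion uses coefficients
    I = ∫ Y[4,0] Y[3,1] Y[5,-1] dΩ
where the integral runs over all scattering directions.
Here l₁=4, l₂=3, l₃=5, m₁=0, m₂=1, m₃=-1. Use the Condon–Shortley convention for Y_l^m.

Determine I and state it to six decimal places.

-0.086020

m-sum 0 ✓  L=12 even ✓  1≤5≤7 ✓
Π(2lᵢ+1) = 9×7×11 = 693
triangle coeff Δ(4,3,5) = 1/180180
Σ_t [0,2]: t=0:+1/576 t=1:−1/144 t=2:+1/576 = -1/288
(3j)²=20/1001 [(4 3 5; 0 0 0)], sign=+1
Σ_t [0,2]: t=0:+1/2304 t=1:−1/216 t=2:+1/384 = -11/6912
(3j)²=11/1638 [(4 3 5; 0 1 -1)], sign=-1
⇒ 4πI² = 110/1183
I = (-1)√(110/1183/(4π)) = -0.08601992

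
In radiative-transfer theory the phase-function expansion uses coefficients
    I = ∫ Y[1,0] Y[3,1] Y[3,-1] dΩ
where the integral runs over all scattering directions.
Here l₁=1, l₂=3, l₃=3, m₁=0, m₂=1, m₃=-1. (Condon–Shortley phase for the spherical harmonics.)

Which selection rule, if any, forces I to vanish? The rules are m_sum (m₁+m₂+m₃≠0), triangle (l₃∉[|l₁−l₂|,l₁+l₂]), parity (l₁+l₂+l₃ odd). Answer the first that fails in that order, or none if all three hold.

parity

Σmᵢ = 0  ✓
l₃∈[|l₁−l₂|,l₁+l₂]=[2,4], have l₃=3  ✓
Σlᵢ = 7 ⇒ odd  ✗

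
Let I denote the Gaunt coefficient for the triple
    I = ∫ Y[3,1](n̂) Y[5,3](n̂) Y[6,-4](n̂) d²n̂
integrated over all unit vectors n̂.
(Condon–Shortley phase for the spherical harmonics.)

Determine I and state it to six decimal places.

0.113950

Rules hold: Σm=0, L=14 even, 2≤6≤8.
N = 7·11·13 = 1001
Δ = 2!·4!·8!/15! = 1/675675
Racah Σ t=0..2: t=0:+1/8640 t=1:−1/2304 t=2:+1/8640 = -7/34560
⇒ 3j(3 5 6; 0 0 0)² = 7/429, sgn -1
Racah Σ t=0..2: t=0:+1/322560 t=1:−1/30240 t=2:+1/69120 = -1/64512
⇒ 3j(3 5 6; 1 3 -4)² = 10/1001, sgn -1
4πI² = N·(3j₀)²·(3jₘ)² = 70/429
I = +1·√(0.16317/4π) = 0.11395029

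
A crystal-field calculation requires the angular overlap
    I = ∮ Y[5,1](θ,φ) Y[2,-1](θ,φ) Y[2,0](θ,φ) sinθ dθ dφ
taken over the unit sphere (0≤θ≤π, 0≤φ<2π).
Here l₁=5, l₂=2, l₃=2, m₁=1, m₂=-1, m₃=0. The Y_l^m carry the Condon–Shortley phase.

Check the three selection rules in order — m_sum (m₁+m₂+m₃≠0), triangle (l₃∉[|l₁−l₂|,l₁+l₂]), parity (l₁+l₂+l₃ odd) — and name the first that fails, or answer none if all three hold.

azimuthal sum: 1 − 1 + 0 = 0  ✓
3 ≤ 2 ≤ 7 (triangle on l)  ✗
L = 5 + 2 + 2 = 9 (odd)

triangle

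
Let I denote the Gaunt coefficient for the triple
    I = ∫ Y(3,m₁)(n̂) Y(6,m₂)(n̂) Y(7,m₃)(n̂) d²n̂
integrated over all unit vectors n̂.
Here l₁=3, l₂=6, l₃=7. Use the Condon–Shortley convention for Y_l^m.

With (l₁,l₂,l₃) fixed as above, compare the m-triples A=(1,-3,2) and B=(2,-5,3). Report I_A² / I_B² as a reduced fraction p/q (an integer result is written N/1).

Shared (l₁,l₂,l₃)=(3,6,7): N and (l;000)² cancel in I_A²/I_B².
A: Δ = 2!·4!·10!/17! = 1/2042040; Racah Σ t=0..2: t=0:+1/241920 t=1:−1/483840 t=2:+1/17418240 = 37/17418240; ⇒ 3j(3 6 7; 1 -3 2)² = 1369/136136, sgn -1
B: Δ = 2!·4!·10!/17! = 1/2042040; Racah Σ t=0..1: t=0:+1/4354560 t=1:−1/87091200 = 19/87091200; ⇒ 3j(3 6 7; 2 -5 3)² = 361/37128, sgn +1
I_A²/I_B² = (1369/136136)/(361/37128) = 4107/3971

4107/3971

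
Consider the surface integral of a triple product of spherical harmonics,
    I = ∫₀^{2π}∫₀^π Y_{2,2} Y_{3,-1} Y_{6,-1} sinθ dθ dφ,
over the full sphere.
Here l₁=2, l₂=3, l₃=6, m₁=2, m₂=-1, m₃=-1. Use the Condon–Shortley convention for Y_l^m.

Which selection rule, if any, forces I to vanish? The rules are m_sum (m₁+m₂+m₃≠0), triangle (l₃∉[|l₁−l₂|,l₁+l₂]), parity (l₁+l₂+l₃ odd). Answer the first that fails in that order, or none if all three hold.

triangle

Σmᵢ = 0  ✓
l₃∈[|l₁−l₂|,l₁+l₂]=[1,5], have l₃=6  ✗
Σlᵢ = 11 ⇒ odd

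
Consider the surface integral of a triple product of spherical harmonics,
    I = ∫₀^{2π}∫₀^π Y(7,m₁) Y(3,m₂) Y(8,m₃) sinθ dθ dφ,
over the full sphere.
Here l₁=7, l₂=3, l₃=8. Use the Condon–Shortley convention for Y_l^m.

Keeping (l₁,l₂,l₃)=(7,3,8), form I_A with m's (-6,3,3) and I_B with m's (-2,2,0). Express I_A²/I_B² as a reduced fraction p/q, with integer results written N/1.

65/847

Shared (l₁,l₂,l₃)=(7,3,8): N and (l;000)² cancel in I_A²/I_B².
A: Δ = 2!·12!·4!/19! = 1/5290740; Racah Σ t=2..2: t=2:+1/1916006400 = 1/1916006400; ⇒ 3j(7 3 8; -6 3 3)² = 5/4522, sgn -1
B: Δ = 2!·12!·4!/19! = 1/5290740; Racah Σ t=1..2: t=1:−1/23224320 t=2:+1/7257600 = 11/116121600; ⇒ 3j(7 3 8; -2 2 0)² = 121/8398, sgn +1
I_A²/I_B² = (5/4522)/(121/8398) = 65/847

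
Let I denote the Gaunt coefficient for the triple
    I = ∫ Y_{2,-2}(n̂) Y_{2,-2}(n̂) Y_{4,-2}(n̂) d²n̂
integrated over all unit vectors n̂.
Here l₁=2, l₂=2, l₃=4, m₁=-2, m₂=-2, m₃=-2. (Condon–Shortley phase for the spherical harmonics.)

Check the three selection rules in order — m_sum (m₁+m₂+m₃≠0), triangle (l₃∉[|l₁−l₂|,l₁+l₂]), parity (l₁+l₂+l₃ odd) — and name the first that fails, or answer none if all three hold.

Σmᵢ = -6  ✗
l₃∈[|l₁−l₂|,l₁+l₂]=[0,4], have l₃=4
Σlᵢ = 8 ⇒ even

m_sum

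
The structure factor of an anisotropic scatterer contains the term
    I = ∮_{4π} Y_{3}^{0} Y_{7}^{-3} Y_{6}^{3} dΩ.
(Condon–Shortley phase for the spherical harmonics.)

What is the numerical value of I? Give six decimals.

Checks pass: Σm=0; 16 even; l₃=6∈[4,10].
(2·3+1)(2·7+1)(2·6+1) = 1365
Δ: 4! 2! 10! / 17! → 1/2042040
sum: t=1:−1/207360 t=2:+1/57600 t=3:−1/207360 = 1/129600
3j²(3 7 6; 0 0 0) = Δ·Π!·Σ² = 168/12155  (sign +1)
sum: t=1:−1/362880 t=2:+1/322560 t=3:−1/4354560 = 1/8709120
3j²(3 7 6; 0 -3 3) = Δ·Π!·Σ² = 3/68068  (sign -1)
combine: 4πI² = 1365·168/12155·3/68068 = 378/454597
take √, sign -1: I = -0.00813444

-0.008134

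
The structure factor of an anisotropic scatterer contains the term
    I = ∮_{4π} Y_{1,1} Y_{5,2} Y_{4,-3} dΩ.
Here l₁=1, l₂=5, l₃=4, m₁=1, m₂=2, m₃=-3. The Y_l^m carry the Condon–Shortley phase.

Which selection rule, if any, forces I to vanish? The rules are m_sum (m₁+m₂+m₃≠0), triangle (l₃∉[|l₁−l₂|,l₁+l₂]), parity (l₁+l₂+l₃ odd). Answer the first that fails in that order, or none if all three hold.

none

Σmᵢ = 0  ✓
l₃∈[|l₁−l₂|,l₁+l₂]=[4,6], have l₃=4  ✓
Σlᵢ = 10 ⇒ even  ✓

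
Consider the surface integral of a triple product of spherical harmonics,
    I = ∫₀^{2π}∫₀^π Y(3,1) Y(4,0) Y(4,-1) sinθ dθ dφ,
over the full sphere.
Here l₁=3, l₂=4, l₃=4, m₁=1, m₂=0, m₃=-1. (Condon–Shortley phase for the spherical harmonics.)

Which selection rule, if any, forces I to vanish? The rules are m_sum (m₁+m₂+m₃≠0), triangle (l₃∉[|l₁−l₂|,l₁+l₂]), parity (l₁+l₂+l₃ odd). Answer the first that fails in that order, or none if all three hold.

parity

azimuthal sum: 1 + 0 − 1 = 0  ✓
1 ≤ 4 ≤ 7 (triangle on l)  ✓
L = 3 + 4 + 4 = 11 (odd)  ✗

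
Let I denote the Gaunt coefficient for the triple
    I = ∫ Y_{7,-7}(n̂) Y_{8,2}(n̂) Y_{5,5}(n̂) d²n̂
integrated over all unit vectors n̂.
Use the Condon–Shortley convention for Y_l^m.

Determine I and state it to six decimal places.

0.021186

Rules hold: Σm=0, L=20 even, 1≤5≤15.
N = 15·17·11 = 2805
Δ = 10!·4!·6!/21! = 1/814773960
Racah Σ t=3..7: t=3:−1/87091200 t=4:+1/4976640 t=5:−1/2073600 t=6:+1/4976640 t=7:−1/87091200 = -1/9676800
⇒ 3j(7 8 5; 0 0 0)² = 360/46189, sgn +1
Racah Σ t=10..10: t=10:+1/62705664000 = 1/62705664000
⇒ 3j(7 8 5; -7 2 5)² = 1/3876, sgn +1
4πI² = N·(3j₀)²·(3jₘ)² = 450/79781
I = +1·√(0.00564044/4π) = 0.02118613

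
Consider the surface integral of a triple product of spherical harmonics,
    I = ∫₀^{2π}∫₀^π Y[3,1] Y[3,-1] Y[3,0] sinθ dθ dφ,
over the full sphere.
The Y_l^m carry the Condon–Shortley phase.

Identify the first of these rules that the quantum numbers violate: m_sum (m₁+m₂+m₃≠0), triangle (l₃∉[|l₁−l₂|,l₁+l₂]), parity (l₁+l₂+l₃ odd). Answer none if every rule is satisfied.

parity

m₁+m₂+m₃ = 1 − 1 + 0 = 0  ✓
triangle: |3−3|=0 ≤ l₃=3 ≤ 3+3=6  ✓
parity: l₁+l₂+l₃ = 9 is odd  ✗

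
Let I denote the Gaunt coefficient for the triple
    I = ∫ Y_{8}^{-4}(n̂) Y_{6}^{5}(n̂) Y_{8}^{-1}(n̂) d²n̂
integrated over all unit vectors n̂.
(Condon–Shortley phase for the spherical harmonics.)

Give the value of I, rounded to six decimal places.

0.096680

Checks pass: Σm=0; 22 even; l₃=8∈[2,14].
(2·8+1)(2·6+1)(2·8+1) = 3757
Δ: 6! 10! 6! / 23! → 1/13742520792
sum: t=0:+1/41803776000 t=1:−1/435456000 t=2:+1/39813120 t=3:−1/18662400 t=4:+1/39813120 t=5:−1/435456000 t=6:+1/41803776000 = -11/1393459200
3j²(8 6 8; 0 0 0) = Δ·Π!·Σ² = 600/96577  (sign -1)
sum: t=5:−1/2612736000 t=6:+1/1492992000 = 1/3483648000
3j²(8 6 8; -4 5 -1) = Δ·Π!·Σ² = 486/96577  (sign -1)
combine: 4πI² = 3757·600/96577·486/96577 = 291600/2482597
take √, sign +1: I = 0.09667979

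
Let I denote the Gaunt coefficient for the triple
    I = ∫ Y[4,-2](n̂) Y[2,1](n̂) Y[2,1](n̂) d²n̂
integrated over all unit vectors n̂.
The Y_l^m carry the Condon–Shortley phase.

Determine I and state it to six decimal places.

0.254875

m-sum 0 ✓  L=8 even ✓  2≤2≤6 ✓
Π(2lᵢ+1) = 9×5×5 = 225
triangle coeff Δ(4,2,2) = 1/630
Σ_t [2,2]: t=2:+1/16 = 1/16
(3j)²=2/35 [(4 2 2; 0 0 0)], sign=+1
Σ_t [3,3]: t=3:−1/36 = -1/36
(3j)²=4/63 [(4 2 2; -2 1 1)], sign=+1
⇒ 4πI² = 40/49
I = (+1)√(40/49/(4π)) = 0.25487487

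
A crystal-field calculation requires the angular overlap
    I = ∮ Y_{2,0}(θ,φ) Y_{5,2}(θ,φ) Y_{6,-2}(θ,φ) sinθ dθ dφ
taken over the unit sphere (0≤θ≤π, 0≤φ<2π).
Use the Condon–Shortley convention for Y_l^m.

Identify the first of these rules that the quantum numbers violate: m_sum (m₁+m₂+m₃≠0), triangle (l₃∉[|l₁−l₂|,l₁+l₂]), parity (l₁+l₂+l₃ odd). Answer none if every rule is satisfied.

Σmᵢ = 0  ✓
l₃∈[|l₁−l₂|,l₁+l₂]=[3,7], have l₃=6  ✓
Σlᵢ = 13 ⇒ odd  ✗

parity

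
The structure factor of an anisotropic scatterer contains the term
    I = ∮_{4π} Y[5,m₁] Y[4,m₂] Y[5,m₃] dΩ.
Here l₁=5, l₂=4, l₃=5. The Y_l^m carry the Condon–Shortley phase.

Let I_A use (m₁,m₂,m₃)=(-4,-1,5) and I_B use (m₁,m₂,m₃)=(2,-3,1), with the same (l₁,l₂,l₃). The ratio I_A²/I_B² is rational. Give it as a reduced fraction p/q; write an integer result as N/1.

72/5

Shared (l₁,l₂,l₃)=(5,4,5): N and (l;000)² cancel in I_A²/I_B².
A: Δ = 4!·6!·4!/15! = 1/3153150; Racah Σ t=3..3: t=3:−1/103680 = -1/103680; ⇒ 3j(5 4 5; -4 -1 5)² = 4/143, sgn -1
B: Δ = 4!·6!·4!/15! = 1/3153150; Racah Σ t=0..1: t=0:+1/5184 t=1:−1/6912 = 1/20736; ⇒ 3j(5 4 5; 2 -3 1)² = 5/2574, sgn +1
I_A²/I_B² = (4/143)/(5/2574) = 72/5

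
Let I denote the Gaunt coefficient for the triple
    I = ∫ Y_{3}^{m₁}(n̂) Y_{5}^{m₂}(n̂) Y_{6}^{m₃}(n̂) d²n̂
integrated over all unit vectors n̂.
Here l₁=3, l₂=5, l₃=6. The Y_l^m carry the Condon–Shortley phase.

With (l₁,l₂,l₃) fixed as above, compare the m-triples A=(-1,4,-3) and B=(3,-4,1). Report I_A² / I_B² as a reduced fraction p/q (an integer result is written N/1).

Shared (l₁,l₂,l₃)=(3,5,6): N and (l;000)² cancel in I_A²/I_B².
A: Δ = 2!·4!·8!/15! = 1/675675; Racah Σ t=1..2: t=1:−1/241920 t=2:+1/40320 = 1/48384; ⇒ 3j(3 5 6; -1 4 -3)² = 24/1001, sgn -1
B: Δ = 2!·4!·8!/15! = 1/675675; Racah Σ t=0..0: t=0:+1/241920 = 1/241920; ⇒ 3j(3 5 6; 3 -4 1)² = 4/1001, sgn -1
I_A²/I_B² = (24/1001)/(4/1001) = 6/1

6/1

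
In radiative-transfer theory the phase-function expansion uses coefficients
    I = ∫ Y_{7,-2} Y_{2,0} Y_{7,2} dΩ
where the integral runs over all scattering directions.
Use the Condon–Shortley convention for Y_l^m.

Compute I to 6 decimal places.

Checks pass: Σm=0; 16 even; l₃=7∈[5,9].
(2·7+1)(2·2+1)(2·7+1) = 1125
Δ: 2! 12! 2! / 17! → 1/185640
sum: t=0:+1/2419200 t=1:−1/518400 t=2:+1/2419200 = -1/907200
3j²(7 2 7; 0 0 0) = Δ·Π!·Σ² = 56/3315  (sign +1)
sum: t=0:+1/8709120 t=1:−1/967680 t=2:+1/2419200 = -11/21772800
3j²(7 2 7; -2 0 2) = Δ·Π!·Σ² = 242/23205  (sign +1)
combine: 4πI² = 1125·56/3315·242/23205 = 9680/48841
take √, sign +1: I = 0.12558578

0.125586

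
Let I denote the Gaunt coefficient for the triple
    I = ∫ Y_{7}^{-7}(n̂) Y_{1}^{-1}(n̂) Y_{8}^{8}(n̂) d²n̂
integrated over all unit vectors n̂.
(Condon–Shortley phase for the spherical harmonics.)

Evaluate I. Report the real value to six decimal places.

0.335179

Checks pass: Σm=0; 16 even; l₃=8∈[6,8].
(2·7+1)(2·1+1)(2·8+1) = 765
Δ: 0! 14! 2! / 17! → 1/2040
sum: t=0:+1/25401600 = 1/25401600
3j²(7 1 8; 0 0 0) = Δ·Π!·Σ² = 8/255  (sign +1)
sum: t=0:+1/174356582400 = 1/174356582400
3j²(7 1 8; -7 -1 8) = Δ·Π!·Σ² = 1/17  (sign +1)
combine: 4πI² = 765·8/255·1/17 = 24/17
take √, sign +1: I = 0.33517856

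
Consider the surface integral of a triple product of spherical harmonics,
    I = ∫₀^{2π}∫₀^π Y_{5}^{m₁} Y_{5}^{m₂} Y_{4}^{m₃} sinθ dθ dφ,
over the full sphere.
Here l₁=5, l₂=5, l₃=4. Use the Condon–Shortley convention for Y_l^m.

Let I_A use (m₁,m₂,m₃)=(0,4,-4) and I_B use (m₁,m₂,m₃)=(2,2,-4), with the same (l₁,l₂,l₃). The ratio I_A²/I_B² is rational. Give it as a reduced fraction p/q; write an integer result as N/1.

Same 5,5,4: normalisation and zero-m 3j drop out of the ratio.
A: Δ: 6! 4! 4! / 15! → 1/3153150; sum: t=5:−1/69120 = -1/69120; 3j²(5 5 4; 0 4 -4) = Δ·Π!·Σ² = 2/143  (sign -1)
B: Δ: 6! 4! 4! / 15! → 1/3153150; sum: t=3:−1/20736 = -1/20736; 3j²(5 5 4; 2 2 -4) = Δ·Π!·Σ² = 35/1287  (sign -1)
I_A²/I_B² = (2/143)/(35/1287) = 18/35

18/35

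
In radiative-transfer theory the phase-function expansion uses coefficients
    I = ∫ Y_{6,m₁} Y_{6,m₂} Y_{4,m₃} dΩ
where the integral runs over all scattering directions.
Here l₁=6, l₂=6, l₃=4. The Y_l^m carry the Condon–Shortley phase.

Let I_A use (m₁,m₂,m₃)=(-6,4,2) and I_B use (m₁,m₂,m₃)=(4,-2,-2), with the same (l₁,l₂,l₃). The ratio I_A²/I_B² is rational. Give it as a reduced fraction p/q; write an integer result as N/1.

4455/529

Same 6,6,4: normalisation and zero-m 3j drop out of the ratio.
A: Δ: 8! 4! 4! / 17! → 1/15315300; sum: t=8:+1/3870720 = 1/3870720; 3j²(6 6 4; -6 4 2) = Δ·Π!·Σ² = 135/6188  (sign +1)
B: Δ: 8! 4! 4! / 17! → 1/15315300; sum: t=0:+1/3870720 t=1:−1/181440 t=2:+1/138240 = 23/11612160; 3j²(6 6 4; 4 -2 -2) = Δ·Π!·Σ² = 529/204204  (sign +1)
I_A²/I_B² = (135/6188)/(529/204204) = 4455/529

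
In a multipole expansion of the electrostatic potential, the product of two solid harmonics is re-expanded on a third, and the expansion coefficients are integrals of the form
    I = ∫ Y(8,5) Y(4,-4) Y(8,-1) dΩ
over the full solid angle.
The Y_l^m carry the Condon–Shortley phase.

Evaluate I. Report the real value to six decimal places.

Rules hold: Σm=0, L=20 even, 4≤8≤12.
N = 17·9·17 = 2601
Δ = 4!·12!·4!/21! = 1/185175900
Racah Σ t=0..4: t=0:+1/557383680 t=1:−1/21772800 t=2:+1/8294400 t=3:−1/21772800 t=4:+1/557383680 = 1/30965760
⇒ 3j(8 4 8; 0 0 0)² = 36/4199, sgn +1
Racah Σ t=0..0: t=0:+1/1254113280 = 1/1254113280
⇒ 3j(8 4 8; 5 -4 -1)² = 55/5814, sgn -1
4πI² = N·(3j₀)²·(3jₘ)² = 990/4693
I = -1·√(0.210952/4π) = -0.12956491

-0.129565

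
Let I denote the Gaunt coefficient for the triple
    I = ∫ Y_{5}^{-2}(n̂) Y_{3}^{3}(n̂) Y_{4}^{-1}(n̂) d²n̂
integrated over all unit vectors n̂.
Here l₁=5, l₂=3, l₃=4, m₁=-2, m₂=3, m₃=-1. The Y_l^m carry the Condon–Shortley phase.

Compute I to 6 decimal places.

-0.179179

m-sum 0 ✓  L=12 even ✓  2≤4≤8 ✓
Π(2lᵢ+1) = 11×7×9 = 693
triangle coeff Δ(5,3,4) = 1/180180
Σ_t [1,3]: t=1:−1/576 t=2:+1/144 t=3:−1/576 = 1/288
(3j)²=20/1001 [(5 3 4; 0 0 0)], sign=+1
Σ_t [4,4]: t=4:+1/1728 = 1/1728
(3j)²=25/858 [(5 3 4; -2 3 -1)], sign=-1
⇒ 4πI² = 750/1859
I = (-1)√(750/1859/(4π)) = -0.17917854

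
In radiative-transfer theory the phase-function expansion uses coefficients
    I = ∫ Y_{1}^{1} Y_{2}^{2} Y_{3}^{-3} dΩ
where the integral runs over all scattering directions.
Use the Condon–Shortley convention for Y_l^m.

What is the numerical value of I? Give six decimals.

Rules hold: Σm=0, L=6 even, 1≤3≤3.
N = 3·5·7 = 105
Δ = 0!·2!·4!/7! = 1/105
Racah Σ t=0..0: t=0:+1/4 = 1/4
⇒ 3j(1 2 3; 0 0 0)² = 3/35, sgn -1
Racah Σ t=0..0: t=0:+1/48 = 1/48
⇒ 3j(1 2 3; 1 2 -3)² = 1/7, sgn +1
4πI² = N·(3j₀)²·(3jₘ)² = 9/7
I = -1·√(1.28571/4π) = -0.31986543

-0.319865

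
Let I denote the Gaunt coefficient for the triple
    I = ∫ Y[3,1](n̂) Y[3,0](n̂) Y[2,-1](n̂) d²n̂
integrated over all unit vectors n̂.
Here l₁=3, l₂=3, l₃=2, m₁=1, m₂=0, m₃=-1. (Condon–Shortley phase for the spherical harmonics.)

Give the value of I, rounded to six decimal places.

-0.059471

m-sum 0 ✓  L=8 even ✓  0≤2≤6 ✓
Π(2lᵢ+1) = 7×7×5 = 245
triangle coeff Δ(3,3,2) = 1/3780
Σ_t [1,3]: t=1:−1/24 t=2:+1/4 t=3:−1/24 = 1/6
(3j)²=4/105 [(3 3 2; 0 0 0)], sign=+1
Σ_t [1,2]: t=1:−1/12 t=2:+1/8 = 1/24
(3j)²=1/210 [(3 3 2; 1 0 -1)], sign=-1
⇒ 4πI² = 2/45
I = (-1)√(2/45/(4π)) = -0.05947080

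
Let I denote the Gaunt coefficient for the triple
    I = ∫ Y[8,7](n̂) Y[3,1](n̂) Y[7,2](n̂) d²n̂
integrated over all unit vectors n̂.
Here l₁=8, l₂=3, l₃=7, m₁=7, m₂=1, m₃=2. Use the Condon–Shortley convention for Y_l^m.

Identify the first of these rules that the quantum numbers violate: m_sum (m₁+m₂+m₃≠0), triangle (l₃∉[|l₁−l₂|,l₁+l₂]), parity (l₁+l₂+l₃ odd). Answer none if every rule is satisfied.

azimuthal sum: 7 + 1 + 2 = 10  ✗
5 ≤ 7 ≤ 11 (triangle on l)
L = 8 + 3 + 7 = 18 (even)

m_sum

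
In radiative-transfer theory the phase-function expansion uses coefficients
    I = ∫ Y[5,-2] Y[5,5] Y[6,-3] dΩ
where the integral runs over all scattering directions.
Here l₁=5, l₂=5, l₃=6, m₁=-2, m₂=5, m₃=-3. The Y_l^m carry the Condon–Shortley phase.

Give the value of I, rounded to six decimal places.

m-sum 0 ✓  L=16 even ✓  0≤6≤10 ✓
Π(2lᵢ+1) = 11×11×13 = 1573
triangle coeff Δ(5,5,6) = 1/28588560
Σ_t [0,4]: t=0:+1/345600 t=1:−1/13824 t=2:+1/5184 t=3:−1/13824 t=4:+1/345600 = 7/129600
(3j)²=80/7293 [(5 5 6; 0 0 0)], sign=+1
Σ_t [4,4]: t=4:+1/622080 = 1/622080
(3j)²=105/4862 [(5 5 6; -2 5 -3)], sign=-1
⇒ 4πI² = 1400/3757
I = (-1)√(1400/3757/(4π)) = -0.17220212

-0.172202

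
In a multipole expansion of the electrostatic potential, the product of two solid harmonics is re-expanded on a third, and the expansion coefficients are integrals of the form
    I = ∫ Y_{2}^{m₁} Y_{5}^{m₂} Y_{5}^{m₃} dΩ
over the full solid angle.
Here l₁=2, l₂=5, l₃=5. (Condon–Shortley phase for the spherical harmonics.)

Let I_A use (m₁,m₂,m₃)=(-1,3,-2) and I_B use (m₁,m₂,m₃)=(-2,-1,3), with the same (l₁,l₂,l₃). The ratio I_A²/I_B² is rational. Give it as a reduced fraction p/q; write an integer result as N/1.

Same 2,5,5: normalisation and zero-m 3j drop out of the ratio.
A: Δ: 2! 2! 8! / 13! → 1/38610; sum: t=1:−1/10080 t=2:+1/2880 = 1/4032; 3j²(2 5 5; -1 3 -2) = Δ·Π!·Σ² = 10/429  (sign -1)
B: Δ: 2! 2! 8! / 13! → 1/38610; sum: t=2:+1/5760 = 1/5760; 3j²(2 5 5; -2 -1 3) = Δ·Π!·Σ² = 56/2145  (sign +1)
I_A²/I_B² = (10/429)/(56/2145) = 25/28

25/28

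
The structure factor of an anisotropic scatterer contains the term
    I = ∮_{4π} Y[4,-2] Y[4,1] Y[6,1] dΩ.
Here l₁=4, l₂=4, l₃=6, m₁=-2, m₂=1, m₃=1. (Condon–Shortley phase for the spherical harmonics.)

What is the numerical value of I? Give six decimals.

0.097783

Checks pass: Σm=0; 14 even; l₃=6∈[0,8].
(2·4+1)(2·4+1)(2·6+1) = 1053
Δ: 2! 6! 6! / 15! → 1/1261260
sum: t=0:+1/4608 t=1:−1/1296 t=2:+1/4608 = -7/20736
3j²(4 4 6; 0 0 0) = Δ·Π!·Σ² = 20/1287  (sign -1)
sum: t=0:+1/172800 t=1:−1/5760 t=2:+1/3456 = 7/57600
3j²(4 4 6; -2 1 1) = Δ·Π!·Σ² = 21/2860  (sign -1)
combine: 4πI² = 1053·20/1287·21/2860 = 189/1573
take √, sign +1: I = 0.09778261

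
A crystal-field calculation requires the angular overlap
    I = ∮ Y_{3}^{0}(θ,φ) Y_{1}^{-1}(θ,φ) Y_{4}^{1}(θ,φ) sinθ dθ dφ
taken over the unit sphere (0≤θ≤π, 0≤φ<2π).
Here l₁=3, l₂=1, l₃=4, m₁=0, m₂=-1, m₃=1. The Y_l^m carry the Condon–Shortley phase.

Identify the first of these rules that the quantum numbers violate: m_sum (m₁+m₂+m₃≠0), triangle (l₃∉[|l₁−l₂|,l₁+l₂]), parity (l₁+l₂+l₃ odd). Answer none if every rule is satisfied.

none

m₁+m₂+m₃ = 0 − 1 + 1 = 0  ✓
triangle: |3−1|=2 ≤ l₃=4 ≤ 3+1=4  ✓
parity: l₁+l₂+l₃ = 8 is even  ✓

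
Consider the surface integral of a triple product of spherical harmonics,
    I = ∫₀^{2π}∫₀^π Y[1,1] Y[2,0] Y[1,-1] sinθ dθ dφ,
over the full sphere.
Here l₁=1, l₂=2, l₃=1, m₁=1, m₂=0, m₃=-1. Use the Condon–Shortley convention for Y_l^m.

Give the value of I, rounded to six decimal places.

0.126157

m-sum 0 ✓  L=4 even ✓  1≤1≤3 ✓
Π(2lᵢ+1) = 3×5×3 = 45
triangle coeff Δ(1,2,1) = 1/30
Σ_t [1,1]: t=1:−1/1 = -1/1
(3j)²=2/15 [(1 2 1; 0 0 0)], sign=+1
Σ_t [0,0]: t=0:+1/4 = 1/4
(3j)²=1/30 [(1 2 1; 1 0 -1)], sign=+1
⇒ 4πI² = 1/5
I = (+1)√(1/5/(4π)) = 0.12615663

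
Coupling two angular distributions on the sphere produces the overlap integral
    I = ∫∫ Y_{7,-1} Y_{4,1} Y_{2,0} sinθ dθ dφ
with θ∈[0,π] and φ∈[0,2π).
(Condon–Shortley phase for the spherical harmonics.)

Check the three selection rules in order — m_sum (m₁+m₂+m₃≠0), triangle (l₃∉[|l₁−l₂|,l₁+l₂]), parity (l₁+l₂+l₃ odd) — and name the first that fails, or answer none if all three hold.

triangle

m₁+m₂+m₃ = -1 + 1 + 0 = 0  ✓
triangle: |7−4|=3 ≤ l₃=2 ≤ 7+4=11  ✗
parity: l₁+l₂+l₃ = 13 is odd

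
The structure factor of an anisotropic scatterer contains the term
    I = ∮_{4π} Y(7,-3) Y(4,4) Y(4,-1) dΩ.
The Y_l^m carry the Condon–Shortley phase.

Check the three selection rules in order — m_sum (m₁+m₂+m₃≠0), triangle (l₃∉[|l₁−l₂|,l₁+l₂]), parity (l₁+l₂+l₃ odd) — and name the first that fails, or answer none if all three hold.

parity

azimuthal sum: -3 + 4 − 1 = 0  ✓
3 ≤ 4 ≤ 11 (triangle on l)  ✓
L = 7 + 4 + 4 = 15 (odd)  ✗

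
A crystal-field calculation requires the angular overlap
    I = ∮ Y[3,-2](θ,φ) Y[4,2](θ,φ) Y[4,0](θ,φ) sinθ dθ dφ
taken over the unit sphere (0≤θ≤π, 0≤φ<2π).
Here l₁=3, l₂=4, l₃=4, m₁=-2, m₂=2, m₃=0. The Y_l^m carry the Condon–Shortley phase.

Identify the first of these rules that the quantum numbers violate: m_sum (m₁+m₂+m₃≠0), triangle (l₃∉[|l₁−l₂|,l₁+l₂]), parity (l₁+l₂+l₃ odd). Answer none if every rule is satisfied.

parity

m₁+m₂+m₃ = -2 + 2 + 0 = 0  ✓
triangle: |3−4|=1 ≤ l₃=4 ≤ 3+4=7  ✓
parity: l₁+l₂+l₃ = 11 is odd  ✗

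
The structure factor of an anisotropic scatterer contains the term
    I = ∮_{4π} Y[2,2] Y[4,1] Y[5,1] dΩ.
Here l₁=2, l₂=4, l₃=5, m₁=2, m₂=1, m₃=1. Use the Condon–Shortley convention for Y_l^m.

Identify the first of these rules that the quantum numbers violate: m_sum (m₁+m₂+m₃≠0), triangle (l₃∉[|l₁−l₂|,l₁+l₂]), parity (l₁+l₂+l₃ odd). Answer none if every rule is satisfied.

m_sum

Σmᵢ = 4  ✗
l₃∈[|l₁−l₂|,l₁+l₂]=[2,6], have l₃=5
Σlᵢ = 11 ⇒ odd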